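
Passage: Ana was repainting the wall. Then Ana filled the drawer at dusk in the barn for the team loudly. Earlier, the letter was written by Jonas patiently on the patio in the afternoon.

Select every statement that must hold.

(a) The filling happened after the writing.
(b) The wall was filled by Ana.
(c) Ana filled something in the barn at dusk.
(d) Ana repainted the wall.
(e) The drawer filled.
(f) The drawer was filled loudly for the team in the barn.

(a) Entailed — the narrative places the writing before the filling.
(b) Not entailed — Ana filled the drawer, not the wall; the wall belongs to the repainting event.
(c) Entailed — this follows by dropping conjuncts from the filling event's description.
(d) Not entailed — 'was repainting' is progressive on an accomplishment; it does not entail the completed 'repainted'.
(e) Entailed — 'Ana filled the drawer' is causative; it entails the inchoative 'the drawer filled'.
(f) Entailed — this follows by dropping conjuncts from the filling event's description.

(a), (c), (e), (f)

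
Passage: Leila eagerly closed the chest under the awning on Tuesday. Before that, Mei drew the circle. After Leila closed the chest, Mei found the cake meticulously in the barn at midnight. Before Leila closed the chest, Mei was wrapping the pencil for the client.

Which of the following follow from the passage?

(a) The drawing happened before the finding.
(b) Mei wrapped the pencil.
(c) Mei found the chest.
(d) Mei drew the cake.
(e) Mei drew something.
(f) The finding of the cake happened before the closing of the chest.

(a), (e)

(a) Entailed — the narrative places the drawing before the finding.
(b) Not entailed — 'was wrapping' is progressive on an accomplishment; it does not entail the completed 'wrapped'.
(c) Not entailed — Mei found the cake, not the chest; the chest belongs to the closing event.
(d) Not entailed — Mei drew the circle, not the cake; the cake belongs to the finding event.
(e) Entailed — this follows by dropping conjuncts from the drawing event's description.
(f) Not entailed — the narrative places the closing before the finding, not after.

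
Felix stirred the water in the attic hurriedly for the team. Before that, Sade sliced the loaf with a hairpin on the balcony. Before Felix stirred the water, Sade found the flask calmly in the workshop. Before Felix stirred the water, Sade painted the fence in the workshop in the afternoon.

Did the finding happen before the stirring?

yes

The narrative orders the finding before the stirring.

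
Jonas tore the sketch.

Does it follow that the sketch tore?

yes

'Jonas tore the sketch' is the causative; it entails the inchoative 'the sketch tore'.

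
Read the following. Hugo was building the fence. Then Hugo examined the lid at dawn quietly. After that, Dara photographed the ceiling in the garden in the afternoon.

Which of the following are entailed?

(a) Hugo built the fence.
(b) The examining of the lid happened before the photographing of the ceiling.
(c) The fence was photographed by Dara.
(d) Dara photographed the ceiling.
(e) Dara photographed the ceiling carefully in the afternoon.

(a) Not entailed — 'was building' is progressive on an accomplishment; it does not entail the completed 'built'.
(b) Entailed — the narrative places the examining before the photographing.
(c) Not entailed — Dara photographed the ceiling, not the fence; the fence belongs to the building event.
(d) Entailed — this follows by dropping conjuncts from the photographing event's description.
(e) Not entailed — 'carefully' adds information not in the original event.

(b), (d)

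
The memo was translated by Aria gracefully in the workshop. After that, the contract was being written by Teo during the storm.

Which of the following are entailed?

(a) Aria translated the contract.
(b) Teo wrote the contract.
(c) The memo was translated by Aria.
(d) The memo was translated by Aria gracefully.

(c), (d)

(a) Not entailed — Aria translated the memo, not the contract; the contract belongs to the writing event.
(b) Not entailed — 'was writing' is progressive on an accomplishment; it does not entail the completed 'wrote'.
(c) Entailed — the original entails any weakening of itself; this just drops 'gracefully', 'in the workshop'.
(d) Entailed — every conjunct here is already in the original translating event.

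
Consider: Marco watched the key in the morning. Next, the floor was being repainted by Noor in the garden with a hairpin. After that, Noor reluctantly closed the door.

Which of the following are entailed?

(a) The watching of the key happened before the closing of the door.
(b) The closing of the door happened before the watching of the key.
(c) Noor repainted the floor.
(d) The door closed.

(a) Entailed — the narrative places the watching before the closing.
(b) Not entailed — the narrative places the watching before the closing, not after.
(c) Not entailed — 'was repainting' is progressive on an accomplishment; it does not entail the completed 'repainted'.
(d) Entailed — 'Noor closed the door' is causative; it entails the inchoative 'the door closed'.

(a), (d)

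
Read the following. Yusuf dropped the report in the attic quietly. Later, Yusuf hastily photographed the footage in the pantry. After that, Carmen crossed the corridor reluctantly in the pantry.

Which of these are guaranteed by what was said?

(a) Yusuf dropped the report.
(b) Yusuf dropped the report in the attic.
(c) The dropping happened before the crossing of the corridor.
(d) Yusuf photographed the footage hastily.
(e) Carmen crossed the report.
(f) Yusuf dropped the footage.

(a) Entailed — the original entails any weakening of itself; this just drops 'in the attic', 'quietly'.
(b) Entailed — this follows by dropping conjuncts from the dropping event's description.
(c) Entailed — the narrative places the dropping before the crossing.
(d) Entailed — the original entails any weakening of itself; this just drops 'in the pantry'.
(e) Not entailed — Carmen crossed the corridor, not the report; the report belongs to the dropping event.
(f) Not entailed — Yusuf dropped the report, not the footage; the footage belongs to the photographing event.

(a), (b), (c), (d)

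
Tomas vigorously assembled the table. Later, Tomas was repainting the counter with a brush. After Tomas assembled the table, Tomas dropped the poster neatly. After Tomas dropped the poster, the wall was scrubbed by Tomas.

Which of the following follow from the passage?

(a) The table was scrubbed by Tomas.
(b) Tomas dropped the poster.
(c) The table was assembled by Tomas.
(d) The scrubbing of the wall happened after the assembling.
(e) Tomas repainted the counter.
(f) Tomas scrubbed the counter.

(b), (c), (d)

(a) Not entailed — Tomas scrubbed the wall, not the table; the table belongs to the assembling event.
(b) Entailed — this follows by dropping conjuncts from the dropping event's description.
(c) Entailed — the original entails any weakening of itself; this just drops 'vigorously'.
(d) Entailed — the narrative places the assembling before the scrubbing.
(e) Not entailed — 'was repainting' is progressive on an accomplishment; it does not entail the completed 'repainted'.
(f) Not entailed — Tomas scrubbed the wall, not the counter; the counter belongs to the repainting event.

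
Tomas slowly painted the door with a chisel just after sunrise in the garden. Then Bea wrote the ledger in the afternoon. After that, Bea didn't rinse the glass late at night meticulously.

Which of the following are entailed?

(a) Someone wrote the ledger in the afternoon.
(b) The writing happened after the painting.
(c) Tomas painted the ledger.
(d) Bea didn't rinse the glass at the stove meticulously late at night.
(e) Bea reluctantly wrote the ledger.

(a), (b), (d)

(a) Entailed — the original entails any weakening of itself; this just generalizes the agent.
(b) Entailed — the narrative places the painting before the writing.
(c) Not entailed — Tomas painted the door, not the ledger; the ledger belongs to the writing event.
(d) Entailed — under negation, adding a further restriction is entailed: if no such rinsing event occurred, none occurred at the stove either.
(e) Not entailed — 'reluctantly' adds information not in the original event.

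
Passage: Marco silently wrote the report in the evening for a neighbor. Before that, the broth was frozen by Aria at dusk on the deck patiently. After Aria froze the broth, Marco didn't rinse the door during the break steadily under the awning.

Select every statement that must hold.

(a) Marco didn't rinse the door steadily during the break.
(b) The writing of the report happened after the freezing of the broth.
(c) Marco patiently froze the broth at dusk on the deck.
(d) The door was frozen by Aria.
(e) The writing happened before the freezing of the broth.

(a) Not entailed — dropping 'under the awning' under negation is not valid — the original leaves open that Marco rinsed the door some other way.
(b) Entailed — the narrative places the freezing before the writing.
(c) Not entailed — the passage has Aria freezing the broth, not Marco.
(d) Not entailed — Aria froze the broth, not the door; the door belongs to the rinsing event.
(e) Not entailed — the narrative places the freezing before the writing, not after.

(b)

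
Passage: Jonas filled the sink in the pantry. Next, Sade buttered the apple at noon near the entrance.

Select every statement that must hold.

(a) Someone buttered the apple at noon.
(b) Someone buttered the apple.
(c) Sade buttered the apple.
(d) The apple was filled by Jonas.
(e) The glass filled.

(a) Entailed — this follows by dropping conjuncts from the buttering event's description.
(b) Entailed — this follows by dropping conjuncts from the buttering event's description.
(c) Entailed — this follows by dropping conjuncts from the buttering event's description.
(d) Not entailed — Jonas filled the sink, not the apple; the apple belongs to the buttering event.
(e) Not entailed — the sink is what filled, not the glass.

(a), (b), (c)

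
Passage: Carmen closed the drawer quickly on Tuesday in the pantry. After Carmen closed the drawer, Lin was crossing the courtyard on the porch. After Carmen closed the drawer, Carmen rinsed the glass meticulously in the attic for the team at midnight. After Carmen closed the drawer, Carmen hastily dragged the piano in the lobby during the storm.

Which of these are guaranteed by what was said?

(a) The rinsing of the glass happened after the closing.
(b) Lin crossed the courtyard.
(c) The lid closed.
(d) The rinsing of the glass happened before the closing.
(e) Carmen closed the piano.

(a)

(a) Entailed — the narrative places the closing before the rinsing.
(b) Not entailed — 'was crossing' is progressive on an accomplishment; it does not entail the completed 'crossed'.
(c) Not entailed — the drawer is what closed, not the lid.
(d) Not entailed — the narrative places the closing before the rinsing, not after.
(e) Not entailed — Carmen closed the drawer, not the piano; the piano belongs to the dragging event.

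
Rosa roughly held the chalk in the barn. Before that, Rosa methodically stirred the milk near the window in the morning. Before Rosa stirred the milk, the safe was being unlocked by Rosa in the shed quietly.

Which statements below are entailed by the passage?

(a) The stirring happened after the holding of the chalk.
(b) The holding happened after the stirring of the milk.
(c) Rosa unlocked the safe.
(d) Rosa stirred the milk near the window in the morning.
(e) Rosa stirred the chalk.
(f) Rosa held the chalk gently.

(b), (d)

(a) Not entailed — the narrative places the stirring before the holding, not after.
(b) Entailed — the narrative places the stirring before the holding.
(c) Not entailed — 'was unlocking' is progressive on an accomplishment; it does not entail the completed 'unlocked'.
(d) Entailed — the original entails any weakening of itself; this just drops 'methodically'.
(e) Not entailed — Rosa stirred the milk, not the chalk; the chalk belongs to the holding event.
(f) Not entailed — 'gently' adds a manner not in (and inconsistent with) the original.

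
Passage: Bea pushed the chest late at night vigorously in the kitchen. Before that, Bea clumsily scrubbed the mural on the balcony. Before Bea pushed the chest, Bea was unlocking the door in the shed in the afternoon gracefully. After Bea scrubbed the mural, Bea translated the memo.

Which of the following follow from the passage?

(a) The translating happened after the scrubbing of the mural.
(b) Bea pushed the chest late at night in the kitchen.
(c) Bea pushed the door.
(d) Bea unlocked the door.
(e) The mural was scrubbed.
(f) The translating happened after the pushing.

(a), (b), (e)

(a) Entailed — the narrative places the scrubbing before the translating.
(b) Entailed — every conjunct here is already in the original pushing event.
(c) Not entailed — Bea pushed the chest, not the door; the door belongs to the unlocking event.
(d) Not entailed — 'was unlocking' is progressive on an accomplishment; it does not entail the completed 'unlocked'.
(e) Entailed — every conjunct here is already in the original scrubbing event.
(f) Not entailed — the narrative doesn't order the pushing relative to the translating.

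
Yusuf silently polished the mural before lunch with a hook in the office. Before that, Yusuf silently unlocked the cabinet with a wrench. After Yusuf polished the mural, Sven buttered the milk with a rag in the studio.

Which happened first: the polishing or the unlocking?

the unlocking

The connectives place the unlocking before the polishing.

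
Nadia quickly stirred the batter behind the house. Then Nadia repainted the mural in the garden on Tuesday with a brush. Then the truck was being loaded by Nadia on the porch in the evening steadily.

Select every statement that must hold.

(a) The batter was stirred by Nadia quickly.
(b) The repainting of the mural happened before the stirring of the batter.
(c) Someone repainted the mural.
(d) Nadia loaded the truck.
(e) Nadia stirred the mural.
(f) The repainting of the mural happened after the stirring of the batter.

(a), (c), (f)

(a) Entailed — this follows by dropping conjuncts from the stirring event's description.
(b) Not entailed — the narrative places the stirring before the repainting, not after.
(c) Entailed — this follows by dropping conjuncts from the repainting event's description.
(d) Not entailed — 'was loading' is progressive on an accomplishment; it does not entail the completed 'loaded'.
(e) Not entailed — Nadia stirred the batter, not the mural; the mural belongs to the repainting event.
(f) Entailed — the narrative places the stirring before the repainting.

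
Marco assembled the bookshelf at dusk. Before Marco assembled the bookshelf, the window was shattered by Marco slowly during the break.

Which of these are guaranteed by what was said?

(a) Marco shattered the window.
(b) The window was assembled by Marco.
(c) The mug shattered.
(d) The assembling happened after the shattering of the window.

(a), (d)

(a) Entailed — dropping 'slowly', 'during the break' leaves a sub-description the original still satisfies.
(b) Not entailed — Marco assembled the bookshelf, not the window; the window belongs to the shattering event.
(c) Not entailed — the window is what shattered, not the mug.
(d) Entailed — the narrative places the shattering before the assembling.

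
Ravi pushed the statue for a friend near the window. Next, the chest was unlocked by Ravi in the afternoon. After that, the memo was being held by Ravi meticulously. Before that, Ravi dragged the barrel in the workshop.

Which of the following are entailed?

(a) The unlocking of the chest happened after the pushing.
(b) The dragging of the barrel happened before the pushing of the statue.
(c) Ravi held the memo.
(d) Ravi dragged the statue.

(a), (c)

(a) Entailed — the narrative places the pushing before the unlocking.
(b) Not entailed — the narrative doesn't order the dragging relative to the pushing.
(c) Entailed — 'hold' is an activity; 'was holding' entails that some holding happened, so 'held' holds.
(d) Not entailed — Ravi dragged the barrel, not the statue; the statue belongs to the pushing event.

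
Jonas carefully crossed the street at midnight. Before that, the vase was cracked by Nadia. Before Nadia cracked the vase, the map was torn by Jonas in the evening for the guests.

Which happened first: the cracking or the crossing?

the cracking

The connectives place the cracking before the crossing.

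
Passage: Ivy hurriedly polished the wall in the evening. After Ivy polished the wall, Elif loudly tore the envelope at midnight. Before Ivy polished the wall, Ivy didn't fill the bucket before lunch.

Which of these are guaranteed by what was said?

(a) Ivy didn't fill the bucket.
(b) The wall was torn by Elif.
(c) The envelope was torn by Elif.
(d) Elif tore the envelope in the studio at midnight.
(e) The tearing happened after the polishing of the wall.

(c), (e)

(a) Not entailed — dropping 'before lunch' under negation is not valid — the original leaves open that Ivy filled the bucket some other way.
(b) Not entailed — Elif tore the envelope, not the wall; the wall belongs to the polishing event.
(c) Entailed — this follows by dropping conjuncts from the tearing event's description.
(d) Not entailed — 'in the studio' adds information not in the original event.
(e) Entailed — the narrative places the polishing before the tearing.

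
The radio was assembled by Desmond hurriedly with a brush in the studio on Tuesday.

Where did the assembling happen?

'in the studio' marks the location of the assembling event.

in the studio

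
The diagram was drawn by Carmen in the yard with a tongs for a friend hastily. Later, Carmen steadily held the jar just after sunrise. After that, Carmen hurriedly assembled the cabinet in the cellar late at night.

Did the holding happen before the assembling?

The narrative orders the holding before the assembling.

yes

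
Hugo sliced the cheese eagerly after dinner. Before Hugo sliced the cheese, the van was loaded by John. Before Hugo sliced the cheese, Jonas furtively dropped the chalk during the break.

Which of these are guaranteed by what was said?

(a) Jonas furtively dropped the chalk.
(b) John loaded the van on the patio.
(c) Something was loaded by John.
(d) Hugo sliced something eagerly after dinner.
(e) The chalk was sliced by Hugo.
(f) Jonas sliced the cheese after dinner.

(a), (c), (d)

(a) Entailed — the original entails any weakening of itself; this just drops 'during the break'.
(b) Not entailed — 'on the patio' adds information not in the original event.
(c) Entailed — this follows by dropping conjuncts from the loading event's description.
(d) Entailed — this follows by dropping conjuncts from the slicing event's description.
(e) Not entailed — Hugo sliced the cheese, not the chalk; the chalk belongs to the dropping event.
(f) Not entailed — the passage has Hugo slicing the cheese, not Jonas.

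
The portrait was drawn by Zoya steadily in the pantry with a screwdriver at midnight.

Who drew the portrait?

'Zoya' marks the agent of the drawing event.

Zoya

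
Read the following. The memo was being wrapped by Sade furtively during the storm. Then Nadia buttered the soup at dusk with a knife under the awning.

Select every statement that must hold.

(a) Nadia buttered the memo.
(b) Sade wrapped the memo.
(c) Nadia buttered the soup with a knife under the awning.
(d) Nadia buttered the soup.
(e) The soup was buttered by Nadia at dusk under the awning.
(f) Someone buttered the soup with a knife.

(a) Not entailed — Nadia buttered the soup, not the memo; the memo belongs to the wrapping event.
(b) Not entailed — 'was wrapping' is progressive on an accomplishment; it does not entail the completed 'wrapped'.
(c) Entailed — every conjunct here is already in the original buttering event.
(d) Entailed — every conjunct here is already in the original buttering event.
(e) Entailed — the original entails any weakening of itself; this just drops 'with a knife'.
(f) Entailed — this follows by dropping conjuncts from the buttering event's description.

(c), (d), (e), (f)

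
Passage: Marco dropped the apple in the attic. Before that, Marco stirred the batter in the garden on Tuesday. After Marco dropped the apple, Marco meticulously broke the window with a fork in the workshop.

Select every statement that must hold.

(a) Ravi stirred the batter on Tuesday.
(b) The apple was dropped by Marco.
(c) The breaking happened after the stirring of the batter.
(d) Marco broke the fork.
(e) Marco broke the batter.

(b), (c)

(a) Not entailed — the passage has Marco stirring the batter, not Ravi.
(b) Entailed — dropping 'in the attic' leaves a sub-description the original still satisfies.
(c) Entailed — the narrative places the stirring before the breaking.
(d) Not entailed — the fork is the instrument, not what was broken.
(e) Not entailed — Marco broke the window, not the batter; the batter belongs to the stirring event.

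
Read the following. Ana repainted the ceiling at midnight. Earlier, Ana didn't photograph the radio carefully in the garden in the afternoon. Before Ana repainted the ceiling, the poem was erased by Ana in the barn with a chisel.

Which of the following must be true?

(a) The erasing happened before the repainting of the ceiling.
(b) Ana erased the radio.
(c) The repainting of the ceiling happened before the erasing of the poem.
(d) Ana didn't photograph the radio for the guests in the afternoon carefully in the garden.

(a) Entailed — the narrative places the erasing before the repainting.
(b) Not entailed — Ana erased the poem, not the radio; the radio belongs to the photographing event.
(c) Not entailed — the narrative places the erasing before the repainting, not after.
(d) Entailed — under negation, adding a further restriction is entailed: if no such photographing event occurred, none occurred for the guests either.

(a), (d)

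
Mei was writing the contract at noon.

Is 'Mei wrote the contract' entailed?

no

'was writing' is progressive; for an accomplishment like 'write the contract', it doesn't entail completion.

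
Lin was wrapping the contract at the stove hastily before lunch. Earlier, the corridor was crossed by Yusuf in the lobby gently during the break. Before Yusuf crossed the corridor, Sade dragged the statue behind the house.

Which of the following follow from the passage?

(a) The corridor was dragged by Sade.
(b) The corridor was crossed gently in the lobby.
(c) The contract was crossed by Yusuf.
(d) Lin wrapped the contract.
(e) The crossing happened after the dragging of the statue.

(b), (e)

(a) Not entailed — Sade dragged the statue, not the corridor; the corridor belongs to the crossing event.
(b) Entailed — this follows by dropping conjuncts from the crossing event's description.
(c) Not entailed — Yusuf crossed the corridor, not the contract; the contract belongs to the wrapping event.
(d) Not entailed — 'was wrapping' is progressive on an accomplishment; it does not entail the completed 'wrapped'.
(e) Entailed — the narrative places the dragging before the crossing.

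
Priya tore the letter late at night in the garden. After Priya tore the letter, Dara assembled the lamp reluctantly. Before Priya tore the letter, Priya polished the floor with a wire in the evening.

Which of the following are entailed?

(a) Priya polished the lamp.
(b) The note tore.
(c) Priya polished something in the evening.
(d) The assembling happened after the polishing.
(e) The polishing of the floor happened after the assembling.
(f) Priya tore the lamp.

(c), (d)

(a) Not entailed — Priya polished the floor, not the lamp; the lamp belongs to the assembling event.
(b) Not entailed — the letter is what tore, not the note.
(c) Entailed — the original entails any weakening of itself; this just drops 'with a wire' and generalizes the patient.
(d) Entailed — the narrative places the polishing before the assembling.
(e) Not entailed — the narrative places the polishing before the assembling, not after.
(f) Not entailed — Priya tore the letter, not the lamp; the lamp belongs to the assembling event.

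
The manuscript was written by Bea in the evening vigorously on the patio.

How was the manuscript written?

'vigorously' marks the manner of the writing event.

vigorously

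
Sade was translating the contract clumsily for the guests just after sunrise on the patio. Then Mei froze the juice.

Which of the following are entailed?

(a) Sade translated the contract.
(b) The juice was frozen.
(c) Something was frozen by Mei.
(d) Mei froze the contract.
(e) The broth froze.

(b), (c)

(a) Not entailed — 'was translating' is progressive on an accomplishment; it does not entail the completed 'translated'.
(b) Entailed — generalizing the agent leaves a sub-description the original still satisfies.
(c) Entailed — this follows by dropping conjuncts from the freezing event's description.
(d) Not entailed — Mei froze the juice, not the contract; the contract belongs to the translating event.
(e) Not entailed — the juice is what froze, not the broth.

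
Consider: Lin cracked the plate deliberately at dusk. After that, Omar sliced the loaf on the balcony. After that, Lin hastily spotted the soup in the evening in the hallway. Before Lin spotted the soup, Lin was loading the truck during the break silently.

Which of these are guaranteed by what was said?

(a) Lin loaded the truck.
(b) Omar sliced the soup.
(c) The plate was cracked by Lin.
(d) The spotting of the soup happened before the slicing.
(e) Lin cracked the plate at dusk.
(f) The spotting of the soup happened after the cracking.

(a) Not entailed — 'was loading' is progressive on an accomplishment; it does not entail the completed 'loaded'.
(b) Not entailed — Omar sliced the loaf, not the soup; the soup belongs to the spotting event.
(c) Entailed — this follows by dropping conjuncts from the cracking event's description.
(d) Not entailed — the narrative places the slicing before the spotting, not after.
(e) Entailed — the original entails any weakening of itself; this just drops 'deliberately'.
(f) Entailed — the narrative places the cracking before the spotting.

(c), (e), (f)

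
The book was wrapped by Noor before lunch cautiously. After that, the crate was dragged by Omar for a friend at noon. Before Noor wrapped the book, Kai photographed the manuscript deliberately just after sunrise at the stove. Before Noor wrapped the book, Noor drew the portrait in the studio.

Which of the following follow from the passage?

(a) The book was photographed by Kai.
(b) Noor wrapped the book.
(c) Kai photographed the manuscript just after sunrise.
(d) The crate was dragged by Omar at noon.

(a) Not entailed — Kai photographed the manuscript, not the book; the book belongs to the wrapping event.
(b) Entailed — the original entails any weakening of itself; this just drops 'cautiously', 'before lunch'.
(c) Entailed — every conjunct here is already in the original photographing event.
(d) Entailed — this follows by dropping conjuncts from the dragging event's description.

(b), (c), (d)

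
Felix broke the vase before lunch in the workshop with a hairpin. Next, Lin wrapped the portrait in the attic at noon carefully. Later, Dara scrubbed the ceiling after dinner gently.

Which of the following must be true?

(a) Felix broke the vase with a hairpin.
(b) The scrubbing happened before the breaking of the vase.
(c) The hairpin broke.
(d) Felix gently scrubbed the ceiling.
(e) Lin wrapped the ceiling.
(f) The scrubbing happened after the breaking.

(a) Entailed — dropping 'before lunch', 'in the workshop' leaves a sub-description the original still satisfies.
(b) Not entailed — the narrative places the breaking before the scrubbing, not after.
(c) Not entailed — the vase is what broke, not the hairpin.
(d) Not entailed — the passage has Dara scrubbing the ceiling, not Felix.
(e) Not entailed — Lin wrapped the portrait, not the ceiling; the ceiling belongs to the scrubbing event.
(f) Entailed — the narrative places the breaking before the scrubbing.

(a), (f)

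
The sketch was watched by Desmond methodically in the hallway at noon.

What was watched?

'the sketch' marks the patient of the watching event.

the sketch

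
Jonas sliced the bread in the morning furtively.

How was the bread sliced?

'furtively' marks the manner of the slicing event.

furtively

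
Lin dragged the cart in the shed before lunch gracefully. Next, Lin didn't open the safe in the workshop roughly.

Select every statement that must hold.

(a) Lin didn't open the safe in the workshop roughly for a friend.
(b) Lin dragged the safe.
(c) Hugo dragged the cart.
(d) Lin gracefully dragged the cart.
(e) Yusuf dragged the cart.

(a), (d)

(a) Entailed — under negation, adding a further restriction is entailed: if no such opening event occurred, none occurred for a friend either.
(b) Not entailed — Lin dragged the cart, not the safe; the safe belongs to the opening event.
(c) Not entailed — the passage has Lin dragging the cart, not Hugo.
(d) Entailed — the original entails any weakening of itself; this just drops 'before lunch', 'in the shed'.
(e) Not entailed — the passage has Lin dragging the cart, not Yusuf.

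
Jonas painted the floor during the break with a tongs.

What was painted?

'the floor' marks the patient of the painting event.

the floor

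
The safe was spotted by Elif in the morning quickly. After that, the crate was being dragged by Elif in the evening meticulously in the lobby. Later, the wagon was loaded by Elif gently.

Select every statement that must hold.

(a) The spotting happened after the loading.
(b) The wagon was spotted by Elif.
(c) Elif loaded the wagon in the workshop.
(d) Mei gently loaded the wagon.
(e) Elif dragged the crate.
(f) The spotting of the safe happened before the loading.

(e), (f)

(a) Not entailed — the narrative places the spotting before the loading, not after.
(b) Not entailed — Elif spotted the safe, not the wagon; the wagon belongs to the loading event.
(c) Not entailed — 'in the workshop' adds information not in the original event.
(d) Not entailed — the passage has Elif loading the wagon, not Mei.
(e) Entailed — 'drag' is an activity; 'was dragging' entails that some dragging happened, so 'dragged' holds.
(f) Entailed — the narrative places the spotting before the loading.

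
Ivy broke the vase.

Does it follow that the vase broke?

yes

'Ivy broke the vase' is the causative; it entails the inchoative 'the vase broke'.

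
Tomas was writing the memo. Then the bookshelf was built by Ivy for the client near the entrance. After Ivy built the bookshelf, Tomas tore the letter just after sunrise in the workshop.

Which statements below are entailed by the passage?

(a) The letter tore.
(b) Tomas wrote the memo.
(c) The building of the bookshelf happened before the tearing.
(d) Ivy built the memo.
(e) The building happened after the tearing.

(a), (c)

(a) Entailed — 'Tomas tore the letter' is causative; it entails the inchoative 'the letter tore'.
(b) Not entailed — 'was writing' is progressive on an accomplishment; it does not entail the completed 'wrote'.
(c) Entailed — the narrative places the building before the tearing.
(d) Not entailed — Ivy built the bookshelf, not the memo; the memo belongs to the writing event.
(e) Not entailed — the narrative places the building before the tearing, not after.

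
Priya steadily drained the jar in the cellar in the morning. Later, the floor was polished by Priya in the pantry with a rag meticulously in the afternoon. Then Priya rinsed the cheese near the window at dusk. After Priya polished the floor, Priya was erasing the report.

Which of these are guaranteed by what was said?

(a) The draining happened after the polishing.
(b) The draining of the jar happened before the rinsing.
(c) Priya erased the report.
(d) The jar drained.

(b), (d)

(a) Not entailed — the narrative places the draining before the polishing, not after.
(b) Entailed — the narrative places the draining before the rinsing.
(c) Not entailed — 'was erasing' is progressive on an accomplishment; it does not entail the completed 'erased'.
(d) Entailed — 'Priya drained the jar' is causative; it entails the inchoative 'the jar drained'.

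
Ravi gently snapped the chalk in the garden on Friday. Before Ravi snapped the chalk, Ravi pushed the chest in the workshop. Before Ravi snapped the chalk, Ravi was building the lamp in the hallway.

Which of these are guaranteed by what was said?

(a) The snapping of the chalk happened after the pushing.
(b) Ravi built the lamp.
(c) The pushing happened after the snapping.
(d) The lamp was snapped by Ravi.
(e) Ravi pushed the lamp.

(a)

(a) Entailed — the narrative places the pushing before the snapping.
(b) Not entailed — 'was building' is progressive on an accomplishment; it does not entail the completed 'built'.
(c) Not entailed — the narrative places the pushing before the snapping, not after.
(d) Not entailed — Ravi snapped the chalk, not the lamp; the lamp belongs to the building event.
(e) Not entailed — Ravi pushed the chest, not the lamp; the lamp belongs to the building event.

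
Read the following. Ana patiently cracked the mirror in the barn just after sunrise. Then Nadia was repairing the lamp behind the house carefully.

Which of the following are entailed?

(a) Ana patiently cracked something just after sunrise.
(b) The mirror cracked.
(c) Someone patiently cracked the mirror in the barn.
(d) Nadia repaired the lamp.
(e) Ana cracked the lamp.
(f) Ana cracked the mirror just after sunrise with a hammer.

(a), (b), (c)

(a) Entailed — the original entails any weakening of itself; this just drops 'in the barn' and generalizes the patient.
(b) Entailed — 'Ana cracked the mirror' is causative; it entails the inchoative 'the mirror cracked'.
(c) Entailed — dropping 'just after sunrise' and generalizing the agent leaves a sub-description the original still satisfies.
(d) Not entailed — 'was repairing' is progressive on an accomplishment; it does not entail the completed 'repaired'.
(e) Not entailed — Ana cracked the mirror, not the lamp; the lamp belongs to the repairing event.
(f) Not entailed — 'with a hammer' adds information not in the original event.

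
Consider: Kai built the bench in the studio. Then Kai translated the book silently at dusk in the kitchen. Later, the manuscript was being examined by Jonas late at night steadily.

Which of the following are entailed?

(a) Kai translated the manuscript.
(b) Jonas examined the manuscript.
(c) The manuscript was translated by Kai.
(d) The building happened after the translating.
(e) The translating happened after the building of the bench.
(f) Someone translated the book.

(a) Not entailed — Kai translated the book, not the manuscript; the manuscript belongs to the examining event.
(b) Entailed — 'examine' is an activity; 'was examining' entails that some examining happened, so 'examined' holds.
(c) Not entailed — Kai translated the book, not the manuscript; the manuscript belongs to the examining event.
(d) Not entailed — the narrative places the building before the translating, not after.
(e) Entailed — the narrative places the building before the translating.
(f) Entailed — every conjunct here is already in the original translating event.

(b), (e), (f)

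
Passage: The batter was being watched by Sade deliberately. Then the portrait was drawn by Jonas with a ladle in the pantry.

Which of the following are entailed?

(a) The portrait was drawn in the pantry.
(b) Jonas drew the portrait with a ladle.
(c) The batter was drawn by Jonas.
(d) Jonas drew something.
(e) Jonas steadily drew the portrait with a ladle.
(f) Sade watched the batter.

(a), (b), (d), (f)

(a) Entailed — every conjunct here is already in the original drawing event.
(b) Entailed — this follows by dropping conjuncts from the drawing event's description.
(c) Not entailed — Jonas drew the portrait, not the batter; the batter belongs to the watching event.
(d) Entailed — every conjunct here is already in the original drawing event.
(e) Not entailed — 'steadily' adds information not in the original event.
(f) Entailed — 'watch' is an activity; 'was watching' entails that some watching happened, so 'watched' holds.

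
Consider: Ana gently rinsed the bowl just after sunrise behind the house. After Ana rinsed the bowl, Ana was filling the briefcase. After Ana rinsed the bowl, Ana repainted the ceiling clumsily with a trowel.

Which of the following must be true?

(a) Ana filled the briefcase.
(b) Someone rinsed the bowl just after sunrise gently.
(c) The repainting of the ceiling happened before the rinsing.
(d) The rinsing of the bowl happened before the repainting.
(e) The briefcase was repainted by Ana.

(a) Not entailed — 'was filling' is progressive on an accomplishment; it does not entail the completed 'filled'.
(b) Entailed — this follows by dropping conjuncts from the rinsing event's description.
(c) Not entailed — the narrative places the rinsing before the repainting, not after.
(d) Entailed — the narrative places the rinsing before the repainting.
(e) Not entailed — Ana repainted the ceiling, not the briefcase; the briefcase belongs to the filling event.

(b), (d)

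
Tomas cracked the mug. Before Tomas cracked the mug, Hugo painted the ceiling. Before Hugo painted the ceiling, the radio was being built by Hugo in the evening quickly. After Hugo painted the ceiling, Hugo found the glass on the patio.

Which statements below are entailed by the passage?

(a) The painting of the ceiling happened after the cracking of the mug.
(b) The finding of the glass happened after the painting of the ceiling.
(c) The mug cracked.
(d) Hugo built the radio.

(a) Not entailed — the narrative places the painting before the cracking, not after.
(b) Entailed — the narrative places the painting before the finding.
(c) Entailed — 'Tomas cracked the mug' is causative; it entails the inchoative 'the mug cracked'.
(d) Not entailed — 'was building' is progressive on an accomplishment; it does not entail the completed 'built'.

(b), (c)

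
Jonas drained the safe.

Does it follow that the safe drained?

yes

'Jonas drained the safe' is the causative; it entails the inchoative 'the safe drained'.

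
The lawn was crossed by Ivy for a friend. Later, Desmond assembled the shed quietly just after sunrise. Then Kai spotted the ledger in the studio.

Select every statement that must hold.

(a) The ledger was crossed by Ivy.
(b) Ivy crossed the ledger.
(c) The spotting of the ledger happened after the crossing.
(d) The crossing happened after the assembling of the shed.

(c)

(a) Not entailed — Ivy crossed the lawn, not the ledger; the ledger belongs to the spotting event.
(b) Not entailed — Ivy crossed the lawn, not the ledger; the ledger belongs to the spotting event.
(c) Entailed — the narrative places the crossing before the spotting.
(d) Not entailed — the narrative places the crossing before the assembling, not after.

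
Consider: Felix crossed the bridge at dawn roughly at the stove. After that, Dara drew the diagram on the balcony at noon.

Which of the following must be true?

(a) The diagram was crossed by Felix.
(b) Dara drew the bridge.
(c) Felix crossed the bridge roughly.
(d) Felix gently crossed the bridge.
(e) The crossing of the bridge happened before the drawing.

(c), (e)

(a) Not entailed — Felix crossed the bridge, not the diagram; the diagram belongs to the drawing event.
(b) Not entailed — Dara drew the diagram, not the bridge; the bridge belongs to the crossing event.
(c) Entailed — dropping 'at dawn', 'at the stove' leaves a sub-description the original still satisfies.
(d) Not entailed — 'gently' adds a manner not in (and inconsistent with) the original.
(e) Entailed — the narrative places the crossing before the drawing.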